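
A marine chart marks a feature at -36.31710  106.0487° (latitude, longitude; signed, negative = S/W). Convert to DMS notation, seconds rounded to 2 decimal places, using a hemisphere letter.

Latitude is negative → S; |value| = 36.317100
Lat: 0.317100 × 60 = 19.02600′ → 19′, remainder × 60 = 1.5600″
Longitude: 0.048700 × 60 = 2.92200′ → 2′, remainder × 60 = 55.3200″

36°19′1.56″ S, 106°02′55.32″ E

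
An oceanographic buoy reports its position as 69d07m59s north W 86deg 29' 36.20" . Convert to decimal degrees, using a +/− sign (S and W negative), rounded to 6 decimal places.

φ: 7′ + 59″ = 7.98333′; 69 + 7.98333/60 = 69.1330556
N → positive
λ: 29′ + 36.2″ = 29.60333′; 86 + 29.60333/60 = 86.4933889
W ⇒ negate

69.133056, -86.493389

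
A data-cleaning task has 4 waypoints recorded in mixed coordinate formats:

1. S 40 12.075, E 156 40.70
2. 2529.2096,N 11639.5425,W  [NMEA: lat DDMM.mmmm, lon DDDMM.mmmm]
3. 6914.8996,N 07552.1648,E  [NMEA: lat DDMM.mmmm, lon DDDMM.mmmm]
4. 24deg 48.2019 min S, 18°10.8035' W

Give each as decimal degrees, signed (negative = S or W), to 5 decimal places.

1. -40.20125, 156.67833
2. 25.48683, -116.65904
3. 69.24833, 75.86941
4. -24.80337, -18.18006

Point 1:
  Lat: 12.075′ = 0.201250°; total 40.201250
  S ⇒ negate
  Longitude: 156 + 40.7/60 = 156.678333
  E ⇒ keep positive
Point 2:
  φ: split at 2 digits → 25° and 29.2096′; 25 + 29.2096/60 = 25.486827
  N ⇒ keep positive
  λ: split at 3 digits → 116° and 39.5425′; 116 + 39.5425/60 = 116.659042
  hemisphere W, so the sign is −
Point 3:
  φ: degrees = first 2 digits = 69, minutes = 14.8996; 69 + 14.8996/60 = 69.248327
  N ⇒ keep positive
  Lon: degrees = first 3 digits = 75, minutes = 52.1648; 75 + 52.1648/60 = 75.869413
  E ⇒ keep positive
Point 4:
  φ: 48.2019′ = 0.803365°; total 24.803365
  hemisphere S, so the sign is −
  Lon: 10.8035′ = 0.180058°; total 18.180058
  hemisphere W, so the sign is −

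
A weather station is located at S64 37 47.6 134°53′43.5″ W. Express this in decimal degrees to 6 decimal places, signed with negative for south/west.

-64.629889, -134.895417

φ: 37′ + 47.6″ = 37.79333′; 64 + 37.79333/60 = 64.6298889
hemisphere S, so the sign is −
Longitude: 134° + 53/60 + 43.5/3600 = 134 + 0.883333 + 0.012083 = 134.8954167
W → negative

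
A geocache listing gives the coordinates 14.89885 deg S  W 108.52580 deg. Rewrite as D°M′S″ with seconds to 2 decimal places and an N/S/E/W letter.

14°53′55.86″ S, 108°31′32.88″ W

φ: whole degrees 14; 53.93100′ → 53′ and 55.8600″
λ: 0.525800° → 31.54800′; 0.54800 × 60 = 32.8800″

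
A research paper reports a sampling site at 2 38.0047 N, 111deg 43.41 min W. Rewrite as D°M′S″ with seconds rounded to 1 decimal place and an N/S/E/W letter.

φ: 38.00470′ → 38′ and 0.00470 × 60 = 0.282″
Longitude: 43.41000′ → 43′ and 0.41000 × 60 = 24.600″

2°38′0.3″ N, 111°43′24.6″ W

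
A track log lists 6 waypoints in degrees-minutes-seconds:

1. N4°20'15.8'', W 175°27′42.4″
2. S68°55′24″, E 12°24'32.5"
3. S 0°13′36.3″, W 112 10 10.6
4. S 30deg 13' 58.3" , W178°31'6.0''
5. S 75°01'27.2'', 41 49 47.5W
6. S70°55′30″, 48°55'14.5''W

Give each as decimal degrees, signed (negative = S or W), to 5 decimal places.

Point 1:
  Lat: 20′ + 15.8″ = 20.26333′; 4 + 20.26333/60 = 4.337722
  N ⇒ keep positive
  Lon: 175 + 27/60 + 42.4/3600 = 175.461778
  hemisphere W, so the sign is −
Point 2:
  φ: 68° + 55/60 + 24/3600 = 68 + 0.916667 + 0.006667 = 68.923333
  S ⇒ negate
  Longitude: 24′ + 32.5″ = 24.54167′; 12 + 24.54167/60 = 12.409028
  E ⇒ keep positive
Point 3:
  φ: 0 + 13/60 + 36.3/3600 = 0.226750
  S → negative
  λ: 112 + 10/60 + 10.6/3600 = 112.169611
  hemisphere W, so the sign is −
Point 4:
  Lat: 30° + 13/60 + 58.3/3600 = 30 + 0.216667 + 0.016194 = 30.232861
  S → negative
  Lon: 178 + 31/60 + 6/3600 = 178.518333
  W → negative
Point 5:
  φ: 1′ + 27.2″ = 1.45333′; 75 + 1.45333/60 = 75.024222
  hemisphere S, so the sign is −
  Longitude: 49′ + 47.5″ = 49.79167′; 41 + 49.79167/60 = 41.829861
  W → negative
Point 6:
  Latitude: 55′ + 30″ = 55.50000′; 70 + 55.50000/60 = 70.925000
  S → negative
  Longitude: 48° + 55/60 + 14.5/3600 = 48 + 0.916667 + 0.004028 = 48.920694
  hemisphere W, so the sign is −

1. 4.33772, -175.46178
2. -68.92333, 12.40903
3. -0.22675, -112.16961
4. -30.23286, -178.51833
5. -75.02422, -41.82986
6. -70.92500, -48.92069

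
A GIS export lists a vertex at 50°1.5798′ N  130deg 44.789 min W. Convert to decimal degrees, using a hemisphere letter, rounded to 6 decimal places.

Lat: 1.5798′ = 0.026330°; total 50.0263300
Longitude: 130 + 44.789/60 = 130.7464833

50.026330° N, 130.746483° W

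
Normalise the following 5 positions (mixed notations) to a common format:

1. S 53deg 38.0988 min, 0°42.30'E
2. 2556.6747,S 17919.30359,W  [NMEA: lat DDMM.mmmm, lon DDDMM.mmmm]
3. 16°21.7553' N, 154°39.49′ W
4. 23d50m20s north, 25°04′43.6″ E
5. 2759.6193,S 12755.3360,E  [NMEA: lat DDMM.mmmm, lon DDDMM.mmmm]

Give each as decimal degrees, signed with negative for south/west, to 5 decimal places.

1. -53.63498, 0.70500
2. -25.94458, -179.32173
3. 16.36259, -154.65817
4. 23.83889, 25.07878
5. -27.99366, 127.92227

Point 1:
  φ: 38.0988′ = 0.634980°; total 53.634980
  S ⇒ negate
  λ: 0 + 42.3/60 = 0.705000
  E → positive
Point 2:
  φ: split at 2 digits → 25° and 56.6747′; 25 + 56.6747/60 = 25.944578
  S ⇒ negate
  λ: split at 3 digits → 179° and 19.30359′; 179 + 19.30359/60 = 179.321727
  W → negative
Point 3:
  Latitude: 16 + 21.7553/60 = 16.362588
  N ⇒ keep positive
  Longitude: 39.49′ = 0.658167°; total 154.658167
  W → negative
Point 4:
  Lat: 23° + 50/60 + 20/3600 = 23 + 0.833333 + 0.005556 = 23.838889
  N → positive
  Lon: 4′ + 43.6″ = 4.72667′; 25 + 4.72667/60 = 25.078778
  E ⇒ keep positive
Point 5:
  Lat: degrees = first 2 digits = 27, minutes = 59.6193; 27 + 59.6193/60 = 27.993655
  S → negative
  λ: split at 3 digits → 127° and 55.336′; 127 + 55.336/60 = 127.922267
  E → positive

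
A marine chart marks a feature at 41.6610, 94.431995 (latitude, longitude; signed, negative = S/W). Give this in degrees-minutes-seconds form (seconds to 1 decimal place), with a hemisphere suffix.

41°39′39.6″ N, 94°25′55.2″ E

φ: 0.661000° → 39.66000′; 0.66000 × 60 = 39.600″
Longitude: 0.431995 × 60 = 25.91970′ → 25′, remainder × 60 = 55.182″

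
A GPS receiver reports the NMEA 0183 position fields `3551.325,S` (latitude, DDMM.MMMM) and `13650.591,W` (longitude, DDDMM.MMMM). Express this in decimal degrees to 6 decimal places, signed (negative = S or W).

-35.855417, -136.843183

φ: degrees = first 2 digits = 35, minutes = 51.325; 35 + 51.325/60 = 35.8554167
S → negative
Longitude: split at 3 digits → 136° and 50.591′; 136 + 50.591/60 = 136.8431833
W ⇒ negate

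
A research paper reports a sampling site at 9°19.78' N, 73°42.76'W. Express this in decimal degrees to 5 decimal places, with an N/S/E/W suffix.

Latitude: 19.78′ = 0.329667°; total 9.329667
λ: 73 + 42.76/60 = 73.712667

9.32967° N, 73.71267° W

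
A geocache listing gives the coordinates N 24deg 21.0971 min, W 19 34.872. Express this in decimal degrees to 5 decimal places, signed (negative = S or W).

24.35162, -19.58120

Lat: 24 + 21.0971/60 = 24.351618
N ⇒ keep positive
λ: 34.872′ = 0.581200°; total 19.581200
hemisphere W, so the sign is −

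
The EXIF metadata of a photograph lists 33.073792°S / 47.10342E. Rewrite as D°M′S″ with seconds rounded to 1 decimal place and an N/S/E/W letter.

33°04′25.7″ S, 47°06′12.3″ E

Latitude: whole degrees 33; 4.42752′ → 4′ and 25.651″
Longitude: whole degrees 47; 6.20520′ → 6′ and 12.312″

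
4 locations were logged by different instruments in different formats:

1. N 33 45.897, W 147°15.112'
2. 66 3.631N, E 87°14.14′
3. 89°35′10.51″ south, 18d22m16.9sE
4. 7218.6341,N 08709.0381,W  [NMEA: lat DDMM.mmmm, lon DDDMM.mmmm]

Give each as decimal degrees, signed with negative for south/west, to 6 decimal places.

1. 33.764950, -147.251867
2. 66.060517, 87.235667
3. -89.586253, 18.371361
4. 72.310568, -87.150635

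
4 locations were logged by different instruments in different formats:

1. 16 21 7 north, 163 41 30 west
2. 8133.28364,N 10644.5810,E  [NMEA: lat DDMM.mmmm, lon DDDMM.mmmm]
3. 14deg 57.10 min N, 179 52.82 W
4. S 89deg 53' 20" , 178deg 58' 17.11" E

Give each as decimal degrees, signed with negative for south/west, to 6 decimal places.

1. 16.351944, -163.691667
2. 81.554727, 106.743017
3. 14.951667, -179.880333
4. -89.888889, 178.971419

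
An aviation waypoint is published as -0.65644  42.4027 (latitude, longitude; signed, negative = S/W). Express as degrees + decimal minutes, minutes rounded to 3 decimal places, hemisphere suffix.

0° 39.386′ S, 42° 24.162′ E

Latitude is negative → S; |value| = 0.656440
φ: minutes = (0.656440 − 0) × 60 = 39.38640
Lon: 42° + 0.402700 × 60 = 42° 24.16200′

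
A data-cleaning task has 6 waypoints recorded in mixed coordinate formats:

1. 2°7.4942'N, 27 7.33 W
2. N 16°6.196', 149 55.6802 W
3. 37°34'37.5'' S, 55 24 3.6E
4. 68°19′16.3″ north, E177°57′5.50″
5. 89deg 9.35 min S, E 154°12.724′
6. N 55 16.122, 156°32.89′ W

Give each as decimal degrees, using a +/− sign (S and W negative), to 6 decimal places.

1. 2.124903, -27.122167
2. 16.103267, -149.928003
3. -37.577083, 55.401000
4. 68.321194, 177.951528
5. -89.155833, 154.212067
6. 55.268700, -156.548167

Point 1:
  Lat: 7.4942′ = 0.124903°; total 2.1249033
  N → positive
  Longitude: 7.33′ = 0.122167°; total 27.1221667
  hemisphere W, so the sign is −
Point 2:
  Latitude: 6.196′ = 0.103267°; total 16.1032667
  N → positive
  Longitude: 55.6802′ = 0.928003°; total 149.9280033
  hemisphere W, so the sign is −
Point 3:
  Latitude: 37° + 34/60 + 37.5/3600 = 37 + 0.566667 + 0.010417 = 37.5770833
  S ⇒ negate
  Lon: 55° + 24/60 + 3.6/3600 = 55 + 0.400000 + 0.001000 = 55.4010000
  E ⇒ keep positive
Point 4:
  φ: 19′ + 16.3″ = 19.27167′; 68 + 19.27167/60 = 68.3211944
  N ⇒ keep positive
  λ: 177° + 57/60 + 5.5/3600 = 177 + 0.950000 + 0.001528 = 177.9515278
  E → positive
Point 5:
  φ: 89 + 9.35/60 = 89.1558333
  S ⇒ negate
  Lon: 154 + 12.724/60 = 154.2120667
  E ⇒ keep positive
Point 6:
  Lat: 55 + 16.122/60 = 55.2687000
  N → positive
  λ: 32.89′ = 0.548167°; total 156.5481667
  W ⇒ negate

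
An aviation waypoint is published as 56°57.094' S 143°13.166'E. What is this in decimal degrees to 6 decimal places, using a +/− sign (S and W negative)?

Lat: 57.094′ = 0.951567°; total 56.9515667
S → negative
Longitude: 13.166′ = 0.219433°; total 143.2194333
E ⇒ keep positive

-56.951567, 143.219433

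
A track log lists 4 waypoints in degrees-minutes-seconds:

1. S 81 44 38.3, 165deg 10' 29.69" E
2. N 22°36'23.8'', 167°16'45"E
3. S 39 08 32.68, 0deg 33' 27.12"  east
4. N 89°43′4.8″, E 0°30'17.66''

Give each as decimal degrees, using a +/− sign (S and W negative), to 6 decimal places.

Point 1:
  Latitude: 81° + 44/60 + 38.3/3600 = 81 + 0.733333 + 0.010639 = 81.7439722
  S ⇒ negate
  λ: 165 + 10/60 + 29.69/3600 = 165.1749139
  E ⇒ keep positive
Point 2:
  Lat: 22° + 36/60 + 23.8/3600 = 22 + 0.600000 + 0.006611 = 22.6066111
  N → positive
  Longitude: 16′ + 45″ = 16.75000′; 167 + 16.75000/60 = 167.2791667
  E ⇒ keep positive
Point 3:
  φ: 8′ + 32.68″ = 8.54467′; 39 + 8.54467/60 = 39.1424111
  S ⇒ negate
  λ: 0° + 33/60 + 27.12/3600 = 0 + 0.550000 + 0.007533 = 0.5575333
  E ⇒ keep positive
Point 4:
  φ: 89° + 43/60 + 4.8/3600 = 89 + 0.716667 + 0.001333 = 89.7180000
  N → positive
  Longitude: 0 + 30/60 + 17.66/3600 = 0.5049056
  E ⇒ keep positive

1. -81.743972, 165.174914
2. 22.606611, 167.279167
3. -39.142411, 0.557533
4. 89.718000, 0.504906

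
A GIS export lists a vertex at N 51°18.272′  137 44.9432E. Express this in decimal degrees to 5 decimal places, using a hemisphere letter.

Latitude: 18.272′ = 0.304533°; total 51.304533
Longitude: 137 + 44.9432/60 = 137.749053

51.30453° N, 137.74905° E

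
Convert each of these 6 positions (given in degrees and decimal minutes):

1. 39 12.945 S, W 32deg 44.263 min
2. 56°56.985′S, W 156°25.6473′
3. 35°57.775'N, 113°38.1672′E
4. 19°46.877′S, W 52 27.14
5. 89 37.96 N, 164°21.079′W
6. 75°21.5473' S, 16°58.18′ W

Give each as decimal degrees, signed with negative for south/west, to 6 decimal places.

1. -39.215750, -32.737717
2. -56.949750, -156.427455
3. 35.962917, 113.636120
4. -19.781283, -52.452333
5. 89.632667, -164.351317
6. -75.359122, -16.969667

Point 1:
  φ: 39 + 12.945/60 = 39.2157500
  S → negative
  Longitude: 44.263′ = 0.737717°; total 32.7377167
  W ⇒ negate
Point 2:
  φ: 56 + 56.985/60 = 56.9497500
  hemisphere S, so the sign is −
  Lon: 25.6473′ = 0.427455°; total 156.4274550
  W ⇒ negate
Point 3:
  φ: 57.775′ = 0.962917°; total 35.9629167
  N ⇒ keep positive
  Longitude: 38.1672′ = 0.636120°; total 113.6361200
  E ⇒ keep positive
Point 4:
  Lat: 19 + 46.877/60 = 19.7812833
  hemisphere S, so the sign is −
  λ: 27.14′ = 0.452333°; total 52.4523333
  hemisphere W, so the sign is −
Point 5:
  Latitude: 37.96′ = 0.632667°; total 89.6326667
  N → positive
  λ: 21.079′ = 0.351317°; total 164.3513167
  W ⇒ negate
Point 6:
  Latitude: 75 + 21.5473/60 = 75.3591217
  S ⇒ negate
  Longitude: 16 + 58.18/60 = 16.9696667
  W ⇒ negate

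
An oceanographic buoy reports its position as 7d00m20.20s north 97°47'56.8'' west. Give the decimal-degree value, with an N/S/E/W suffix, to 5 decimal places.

φ: 0′ + 20.2″ = 0.33667′; 7 + 0.33667/60 = 7.005611
λ: 97° + 47/60 + 56.8/3600 = 97 + 0.783333 + 0.015778 = 97.799111

7.00561° N, 97.79911° W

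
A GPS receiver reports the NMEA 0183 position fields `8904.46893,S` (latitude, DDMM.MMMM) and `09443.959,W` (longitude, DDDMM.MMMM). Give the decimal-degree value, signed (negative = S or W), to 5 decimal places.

Latitude: degrees = first 2 digits = 89, minutes = 4.46893; 89 + 4.46893/60 = 89.074482
hemisphere S, so the sign is −
Lon: split at 3 digits → 094° and 43.959′; 94 + 43.959/60 = 94.732650
W ⇒ negate

-89.07448, -94.73265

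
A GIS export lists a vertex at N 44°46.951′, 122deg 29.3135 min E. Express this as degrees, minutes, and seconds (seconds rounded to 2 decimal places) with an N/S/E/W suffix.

44°46′57.06″ N, 122°29′18.81″ E

Latitude: fractional minutes 0.95100 × 60 = 57.0600″
Longitude: 29.31350′ → 29′ and 0.31350 × 60 = 18.8100″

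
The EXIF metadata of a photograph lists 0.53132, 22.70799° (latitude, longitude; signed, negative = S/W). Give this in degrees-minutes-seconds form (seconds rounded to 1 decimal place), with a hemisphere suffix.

0°31′52.8″ N, 22°42′28.8″ E

Lat: 0.531320° → 31.87920′; 0.87920 × 60 = 52.752″
Lon: whole degrees 22; 42.47940′ → 42′ and 28.764″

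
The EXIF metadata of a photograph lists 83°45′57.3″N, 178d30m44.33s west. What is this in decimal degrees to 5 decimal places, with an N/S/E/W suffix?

Latitude: 45′ + 57.3″ = 45.95500′; 83 + 45.95500/60 = 83.765917
Longitude: 178 + 30/60 + 44.33/3600 = 178.512314

83.76592° N, 178.51231° W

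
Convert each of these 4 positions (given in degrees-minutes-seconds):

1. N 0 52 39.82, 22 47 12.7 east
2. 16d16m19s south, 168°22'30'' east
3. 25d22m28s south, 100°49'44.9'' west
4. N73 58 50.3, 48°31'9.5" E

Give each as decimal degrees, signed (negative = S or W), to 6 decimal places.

1. 0.877728, 22.786861
2. -16.271944, 168.375000
3. -25.374444, -100.829139
4. 73.980639, 48.519306

Point 1:
  Lat: 52′ + 39.82″ = 52.66367′; 0 + 52.66367/60 = 0.8777278
  N ⇒ keep positive
  Longitude: 22 + 47/60 + 12.7/3600 = 22.7868611
  E → positive
Point 2:
  Latitude: 16 + 16/60 + 19/3600 = 16.2719444
  S ⇒ negate
  Lon: 168 + 22/60 + 30/3600 = 168.3750000
  E → positive
Point 3:
  Lat: 25° + 22/60 + 28/3600 = 25 + 0.366667 + 0.007778 = 25.3744444
  S → negative
  Longitude: 100 + 49/60 + 44.9/3600 = 100.8291389
  W → negative
Point 4:
  φ: 73° + 58/60 + 50.3/3600 = 73 + 0.966667 + 0.013972 = 73.9806389
  N → positive
  Longitude: 48 + 31/60 + 9.5/3600 = 48.5193056
  E → positive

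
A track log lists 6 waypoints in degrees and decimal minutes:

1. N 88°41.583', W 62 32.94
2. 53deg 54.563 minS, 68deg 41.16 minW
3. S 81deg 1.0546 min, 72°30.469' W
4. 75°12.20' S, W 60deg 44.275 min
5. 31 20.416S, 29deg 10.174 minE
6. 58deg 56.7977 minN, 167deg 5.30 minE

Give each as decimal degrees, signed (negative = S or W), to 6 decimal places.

1. 88.693050, -62.549000
2. -53.909383, -68.686000
3. -81.017577, -72.507817
4. -75.203333, -60.737917
5. -31.340267, 29.169567
6. 58.946628, 167.088333

Point 1:
  φ: 41.583′ = 0.693050°; total 88.6930500
  N → positive
  Lon: 62 + 32.94/60 = 62.5490000
  W → negative
Point 2:
  Lat: 53 + 54.563/60 = 53.9093833
  S → negative
  Longitude: 68 + 41.16/60 = 68.6860000
  W → negative
Point 3:
  Latitude: 1.0546′ = 0.017577°; total 81.0175767
  hemisphere S, so the sign is −
  Lon: 30.469′ = 0.507817°; total 72.5078167
  W → negative
Point 4:
  Latitude: 12.2′ = 0.203333°; total 75.2033333
  S → negative
  Lon: 60 + 44.275/60 = 60.7379167
  W → negative
Point 5:
  Lat: 31 + 20.416/60 = 31.3402667
  S ⇒ negate
  Lon: 10.174′ = 0.169567°; total 29.1695667
  E → positive
Point 6:
  φ: 58 + 56.7977/60 = 58.9466283
  N ⇒ keep positive
  Lon: 5.3′ = 0.088333°; total 167.0883333
  E ⇒ keep positive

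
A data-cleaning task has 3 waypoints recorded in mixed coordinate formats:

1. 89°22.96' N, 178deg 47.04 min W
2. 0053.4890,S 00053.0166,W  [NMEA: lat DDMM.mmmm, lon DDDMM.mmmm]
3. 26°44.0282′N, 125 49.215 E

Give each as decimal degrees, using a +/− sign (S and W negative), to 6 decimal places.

1. 89.382667, -178.784000
2. -0.891483, -0.883610
3. 26.733803, 125.820250

Point 1:
  φ: 22.96′ = 0.382667°; total 89.3826667
  N → positive
  λ: 178 + 47.04/60 = 178.7840000
  W → negative
Point 2:
  φ: split at 2 digits → 00° and 53.489′; 0 + 53.489/60 = 0.8914833
  S → negative
  λ: split at 3 digits → 000° and 53.0166′; 0 + 53.0166/60 = 0.8836100
  W → negative
Point 3:
  Latitude: 26 + 44.0282/60 = 26.7338033
  N → positive
  Longitude: 125 + 49.215/60 = 125.8202500
  E → positive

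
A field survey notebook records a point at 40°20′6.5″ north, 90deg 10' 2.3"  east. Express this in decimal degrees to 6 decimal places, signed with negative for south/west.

40.335139, 90.167306

Latitude: 20′ + 6.5″ = 20.10833′; 40 + 20.10833/60 = 40.3351389
N ⇒ keep positive
λ: 90° + 10/60 + 2.3/3600 = 90 + 0.166667 + 0.000639 = 90.1673056
E → positive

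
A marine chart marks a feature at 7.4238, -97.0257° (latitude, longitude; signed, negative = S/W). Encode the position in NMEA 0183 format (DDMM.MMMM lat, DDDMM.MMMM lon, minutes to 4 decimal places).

Latitude: fractional part 0.423800 → 25.428000 minutes
Longitude is negative → W; |value| = 97.025700
Lon: minutes = (97.025700 − 97) × 60 = 1.542000

0725.4280,N / 09701.5420,W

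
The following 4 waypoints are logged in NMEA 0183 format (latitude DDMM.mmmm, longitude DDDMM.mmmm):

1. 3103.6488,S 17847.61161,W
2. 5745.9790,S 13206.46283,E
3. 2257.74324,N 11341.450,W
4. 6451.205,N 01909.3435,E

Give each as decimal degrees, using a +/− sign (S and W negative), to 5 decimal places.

1. -31.06081, -178.79353
2. -57.76632, 132.10771
3. 22.96239, -113.69083
4. 64.85342, 19.15573

Point 1:
  Lat: split at 2 digits → 31° and 3.6488′; 31 + 3.6488/60 = 31.060813
  S ⇒ negate
  Longitude: split at 3 digits → 178° and 47.61161′; 178 + 47.61161/60 = 178.793527
  hemisphere W, so the sign is −
Point 2:
  Latitude: degrees = first 2 digits = 57, minutes = 45.979; 57 + 45.979/60 = 57.766317
  S ⇒ negate
  λ: split at 3 digits → 132° and 6.46283′; 132 + 6.46283/60 = 132.107714
  E → positive
Point 3:
  Lat: degrees = first 2 digits = 22, minutes = 57.74324; 22 + 57.74324/60 = 22.962387
  N ⇒ keep positive
  λ: split at 3 digits → 113° and 41.45′; 113 + 41.45/60 = 113.690833
  W ⇒ negate
Point 4:
  Lat: split at 2 digits → 64° and 51.205′; 64 + 51.205/60 = 64.853417
  N ⇒ keep positive
  λ: split at 3 digits → 019° and 9.3435′; 19 + 9.3435/60 = 19.155725
  E → positive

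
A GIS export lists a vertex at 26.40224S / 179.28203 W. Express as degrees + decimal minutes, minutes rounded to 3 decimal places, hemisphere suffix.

φ: fractional part 0.402240 → 24.13440 minutes
Lon: 179° + 0.282030 × 60 = 179° 16.92180′

26° 24.134′ S, 179° 16.922′ W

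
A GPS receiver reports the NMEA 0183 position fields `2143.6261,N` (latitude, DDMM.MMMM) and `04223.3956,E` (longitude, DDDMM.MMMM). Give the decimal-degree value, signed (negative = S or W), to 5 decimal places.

21.72710, 42.38993

φ: degrees = first 2 digits = 21, minutes = 43.6261; 21 + 43.6261/60 = 21.727102
N ⇒ keep positive
λ: split at 3 digits → 042° and 23.3956′; 42 + 23.3956/60 = 42.389927
E ⇒ keep positive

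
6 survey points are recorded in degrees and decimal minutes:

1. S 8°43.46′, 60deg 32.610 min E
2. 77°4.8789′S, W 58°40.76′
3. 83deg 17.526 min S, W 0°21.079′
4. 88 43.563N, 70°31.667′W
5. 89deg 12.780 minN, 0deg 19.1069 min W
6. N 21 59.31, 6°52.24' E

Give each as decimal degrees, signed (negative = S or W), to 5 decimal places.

Point 1:
  Latitude: 8 + 43.46/60 = 8.724333
  hemisphere S, so the sign is −
  λ: 60 + 32.61/60 = 60.543500
  E ⇒ keep positive
Point 2:
  Latitude: 4.8789′ = 0.081315°; total 77.081315
  S ⇒ negate
  Longitude: 40.76′ = 0.679333°; total 58.679333
  W ⇒ negate
Point 3:
  φ: 83 + 17.526/60 = 83.292100
  S → negative
  λ: 21.079′ = 0.351317°; total 0.351317
  W → negative
Point 4:
  Lat: 43.563′ = 0.726050°; total 88.726050
  N ⇒ keep positive
  Longitude: 70 + 31.667/60 = 70.527783
  W ⇒ negate
Point 5:
  Lat: 89 + 12.78/60 = 89.213000
  N → positive
  λ: 0 + 19.1069/60 = 0.318448
  hemisphere W, so the sign is −
Point 6:
  Latitude: 21 + 59.31/60 = 21.988500
  N → positive
  λ: 6 + 52.24/60 = 6.870667
  E → positive

1. -8.72433, 60.54350
2. -77.08132, -58.67933
3. -83.29210, -0.35132
4. 88.72605, -70.52778
5. 89.21300, -0.31845
6. 21.98850, 6.87067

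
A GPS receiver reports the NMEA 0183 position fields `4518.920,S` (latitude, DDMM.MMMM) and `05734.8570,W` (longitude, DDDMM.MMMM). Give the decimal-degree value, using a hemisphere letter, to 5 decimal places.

Lat: split at 2 digits → 45° and 18.92′; 45 + 18.92/60 = 45.315333
Longitude: degrees = first 3 digits = 57, minutes = 34.857; 57 + 34.857/60 = 57.580950

45.31533° S, 57.58095° W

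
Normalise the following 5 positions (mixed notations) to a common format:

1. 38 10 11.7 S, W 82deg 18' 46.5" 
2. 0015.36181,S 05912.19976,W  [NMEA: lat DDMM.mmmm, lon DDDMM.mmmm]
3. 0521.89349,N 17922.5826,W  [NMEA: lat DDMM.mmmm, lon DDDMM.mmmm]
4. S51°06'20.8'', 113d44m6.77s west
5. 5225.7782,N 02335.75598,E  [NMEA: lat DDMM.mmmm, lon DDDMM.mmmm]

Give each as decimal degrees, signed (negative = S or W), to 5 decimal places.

1. -38.16992, -82.31292
2. -0.25603, -59.20333
3. 5.36489, -179.37638
4. -51.10578, -113.73521
5. 52.42964, 23.59593

Point 1:
  Latitude: 38 + 10/60 + 11.7/3600 = 38.169917
  S → negative
  λ: 18′ + 46.5″ = 18.77500′; 82 + 18.77500/60 = 82.312917
  W → negative
Point 2:
  Lat: split at 2 digits → 00° and 15.36181′; 0 + 15.36181/60 = 0.256030
  S ⇒ negate
  Longitude: split at 3 digits → 059° and 12.19976′; 59 + 12.19976/60 = 59.203329
  W → negative
Point 3:
  Lat: split at 2 digits → 05° and 21.89349′; 5 + 21.89349/60 = 5.364892
  N ⇒ keep positive
  Longitude: split at 3 digits → 179° and 22.5826′; 179 + 22.5826/60 = 179.376377
  W ⇒ negate
Point 4:
  φ: 51 + 6/60 + 20.8/3600 = 51.105778
  S ⇒ negate
  Lon: 113 + 44/60 + 6.77/3600 = 113.735214
  hemisphere W, so the sign is −
Point 5:
  Latitude: degrees = first 2 digits = 52, minutes = 25.7782; 52 + 25.7782/60 = 52.429637
  N → positive
  Longitude: degrees = first 3 digits = 23, minutes = 35.75598; 23 + 35.75598/60 = 23.595933
  E → positive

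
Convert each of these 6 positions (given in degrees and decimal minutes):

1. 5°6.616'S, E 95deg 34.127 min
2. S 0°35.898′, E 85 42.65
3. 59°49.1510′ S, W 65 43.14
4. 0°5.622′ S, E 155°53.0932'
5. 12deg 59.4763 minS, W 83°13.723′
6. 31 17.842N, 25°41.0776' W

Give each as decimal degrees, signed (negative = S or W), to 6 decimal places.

1. -5.110267, 95.568783
2. -0.598300, 85.710833
3. -59.819183, -65.719000
4. -0.093700, 155.884887
5. -12.991272, -83.228717
6. 31.297367, -25.684627

Point 1:
  Lat: 5 + 6.616/60 = 5.1102667
  S → negative
  Lon: 34.127′ = 0.568783°; total 95.5687833
  E ⇒ keep positive
Point 2:
  φ: 35.898′ = 0.598300°; total 0.5983000
  S ⇒ negate
  Lon: 85 + 42.65/60 = 85.7108333
  E → positive
Point 3:
  Lat: 49.151′ = 0.819183°; total 59.8191833
  S → negative
  Longitude: 65 + 43.14/60 = 65.7190000
  hemisphere W, so the sign is −
Point 4:
  Latitude: 5.622′ = 0.093700°; total 0.0937000
  S ⇒ negate
  λ: 53.0932′ = 0.884887°; total 155.8848867
  E → positive
Point 5:
  Lat: 12 + 59.4763/60 = 12.9912717
  hemisphere S, so the sign is −
  λ: 83 + 13.723/60 = 83.2287167
  W ⇒ negate
Point 6:
  Latitude: 17.842′ = 0.297367°; total 31.2973667
  N → positive
  Longitude: 25 + 41.0776/60 = 25.6846267
  W → negative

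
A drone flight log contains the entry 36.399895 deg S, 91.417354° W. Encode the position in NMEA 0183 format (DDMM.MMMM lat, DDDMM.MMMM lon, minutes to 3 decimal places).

Latitude: minutes = (36.399895 − 36) × 60 = 23.99370
Longitude: 91° + 0.417354 × 60 = 91° 25.04124′

3623.994,S / 09125.041,W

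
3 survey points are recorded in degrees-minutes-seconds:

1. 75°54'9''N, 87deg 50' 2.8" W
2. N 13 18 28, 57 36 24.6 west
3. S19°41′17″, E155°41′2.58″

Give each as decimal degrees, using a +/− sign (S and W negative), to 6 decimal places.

Point 1:
  φ: 75 + 54/60 + 9/3600 = 75.9025000
  N → positive
  Lon: 87° + 50/60 + 2.8/3600 = 87 + 0.833333 + 0.000778 = 87.8341111
  W ⇒ negate
Point 2:
  φ: 13° + 18/60 + 28/3600 = 13 + 0.300000 + 0.007778 = 13.3077778
  N ⇒ keep positive
  λ: 36′ + 24.6″ = 36.41000′; 57 + 36.41000/60 = 57.6068333
  hemisphere W, so the sign is −
Point 3:
  Latitude: 41′ + 17″ = 41.28333′; 19 + 41.28333/60 = 19.6880556
  hemisphere S, so the sign is −
  λ: 41′ + 2.58″ = 41.04300′; 155 + 41.04300/60 = 155.6840500
  E ⇒ keep positive

1. 75.902500, -87.834111
2. 13.307778, -57.606833
3. -19.688056, 155.684050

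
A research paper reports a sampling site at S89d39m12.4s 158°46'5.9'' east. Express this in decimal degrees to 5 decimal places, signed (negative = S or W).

Latitude: 89 + 39/60 + 12.4/3600 = 89.653444
hemisphere S, so the sign is −
Longitude: 158° + 46/60 + 5.9/3600 = 158 + 0.766667 + 0.001639 = 158.768306
E → positive

-89.65344, 158.76831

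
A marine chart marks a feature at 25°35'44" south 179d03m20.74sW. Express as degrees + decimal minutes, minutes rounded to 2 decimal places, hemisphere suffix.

25° 35.73′ S, 179° 3.35′ W

φ: 35 + 44/60 = 35.7333′
Lon: 3 + 20.74/60 = 3.3457′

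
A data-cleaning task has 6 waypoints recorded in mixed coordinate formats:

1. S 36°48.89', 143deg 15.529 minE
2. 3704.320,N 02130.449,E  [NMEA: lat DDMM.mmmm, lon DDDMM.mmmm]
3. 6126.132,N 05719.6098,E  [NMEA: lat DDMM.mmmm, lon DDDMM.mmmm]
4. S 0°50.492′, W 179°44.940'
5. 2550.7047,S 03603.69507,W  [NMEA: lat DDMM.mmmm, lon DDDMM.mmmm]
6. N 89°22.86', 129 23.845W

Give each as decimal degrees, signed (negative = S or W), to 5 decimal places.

1. -36.81483, 143.25882
2. 37.07200, 21.50748
3. 61.43553, 57.32683
4. -0.84153, -179.74900
5. -25.84508, -36.06158
6. 89.38100, -129.39742

Point 1:
  φ: 36 + 48.89/60 = 36.814833
  hemisphere S, so the sign is −
  Lon: 15.529′ = 0.258817°; total 143.258817
  E → positive
Point 2:
  φ: degrees = first 2 digits = 37, minutes = 4.32; 37 + 4.32/60 = 37.072000
  N → positive
  Lon: degrees = first 3 digits = 21, minutes = 30.449; 21 + 30.449/60 = 21.507483
  E ⇒ keep positive
Point 3:
  Latitude: degrees = first 2 digits = 61, minutes = 26.132; 61 + 26.132/60 = 61.435533
  N ⇒ keep positive
  Lon: split at 3 digits → 057° and 19.6098′; 57 + 19.6098/60 = 57.326830
  E ⇒ keep positive
Point 4:
  φ: 50.492′ = 0.841533°; total 0.841533
  S → negative
  λ: 179 + 44.94/60 = 179.749000
  hemisphere W, so the sign is −
Point 5:
  φ: degrees = first 2 digits = 25, minutes = 50.7047; 25 + 50.7047/60 = 25.845078
  S → negative
  Lon: split at 3 digits → 036° and 3.69507′; 36 + 3.69507/60 = 36.061585
  W → negative
Point 6:
  Latitude: 89 + 22.86/60 = 89.381000
  N → positive
  Lon: 23.845′ = 0.397417°; total 129.397417
  hemisphere W, so the sign is −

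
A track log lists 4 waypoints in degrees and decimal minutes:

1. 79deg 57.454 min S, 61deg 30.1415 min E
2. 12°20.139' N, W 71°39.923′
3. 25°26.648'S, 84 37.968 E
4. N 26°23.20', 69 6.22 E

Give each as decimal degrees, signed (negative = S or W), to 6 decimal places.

1. -79.957567, 61.502358
2. 12.335650, -71.665383
3. -25.444133, 84.632800
4. 26.386667, 69.103667

Point 1:
  Latitude: 57.454′ = 0.957567°; total 79.9575667
  S → negative
  Longitude: 61 + 30.1415/60 = 61.5023583
  E → positive
Point 2:
  Latitude: 20.139′ = 0.335650°; total 12.3356500
  N ⇒ keep positive
  λ: 39.923′ = 0.665383°; total 71.6653833
  W ⇒ negate
Point 3:
  Latitude: 26.648′ = 0.444133°; total 25.4441333
  S ⇒ negate
  Lon: 84 + 37.968/60 = 84.6328000
  E → positive
Point 4:
  Lat: 26 + 23.2/60 = 26.3866667
  N → positive
  Longitude: 6.22′ = 0.103667°; total 69.1036667
  E ⇒ keep positive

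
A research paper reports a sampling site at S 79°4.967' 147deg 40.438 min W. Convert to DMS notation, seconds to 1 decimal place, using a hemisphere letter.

Lat: 4.96700′ → 4′ and 0.96700 × 60 = 58.020″
λ: 40.43800′ → 40′ and 0.43800 × 60 = 26.280″

79°04′58.0″ S, 147°40′26.3″ W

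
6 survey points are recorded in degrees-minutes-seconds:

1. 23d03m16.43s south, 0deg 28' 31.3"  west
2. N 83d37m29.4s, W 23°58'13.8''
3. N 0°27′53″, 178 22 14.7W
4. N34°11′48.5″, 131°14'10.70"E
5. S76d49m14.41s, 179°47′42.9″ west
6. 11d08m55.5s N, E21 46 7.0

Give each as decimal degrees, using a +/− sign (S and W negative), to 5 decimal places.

1. -23.05456, -0.47536
2. 83.62483, -23.97050
3. 0.46472, -178.37075
4. 34.19681, 131.23631
5. -76.82067, -179.79525
6. 11.14875, 21.76861

Point 1:
  Latitude: 23° + 3/60 + 16.43/3600 = 23 + 0.050000 + 0.004564 = 23.054564
  S ⇒ negate
  Longitude: 28′ + 31.3″ = 28.52167′; 0 + 28.52167/60 = 0.475361
  hemisphere W, so the sign is −
Point 2:
  φ: 83 + 37/60 + 29.4/3600 = 83.624833
  N ⇒ keep positive
  Longitude: 23° + 58/60 + 13.8/3600 = 23 + 0.966667 + 0.003833 = 23.970500
  W ⇒ negate
Point 3:
  Latitude: 27′ + 53″ = 27.88333′; 0 + 27.88333/60 = 0.464722
  N ⇒ keep positive
  λ: 22′ + 14.7″ = 22.24500′; 178 + 22.24500/60 = 178.370750
  W ⇒ negate
Point 4:
  Latitude: 11′ + 48.5″ = 11.80833′; 34 + 11.80833/60 = 34.196806
  N → positive
  Longitude: 14′ + 10.7″ = 14.17833′; 131 + 14.17833/60 = 131.236306
  E ⇒ keep positive
Point 5:
  φ: 76 + 49/60 + 14.41/3600 = 76.820669
  S → negative
  Lon: 47′ + 42.9″ = 47.71500′; 179 + 47.71500/60 = 179.795250
  W → negative
Point 6:
  Lat: 8′ + 55.5″ = 8.92500′; 11 + 8.92500/60 = 11.148750
  N ⇒ keep positive
  Longitude: 21 + 46/60 + 7/3600 = 21.768611
  E ⇒ keep positive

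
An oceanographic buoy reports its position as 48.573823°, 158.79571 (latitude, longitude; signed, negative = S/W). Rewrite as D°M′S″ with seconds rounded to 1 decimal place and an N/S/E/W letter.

Latitude: whole degrees 48; 34.42938′ → 34′ and 25.763″
Lon: whole degrees 158; 47.74260′ → 47′ and 44.556″

48°34′25.8″ N, 158°47′44.6″ E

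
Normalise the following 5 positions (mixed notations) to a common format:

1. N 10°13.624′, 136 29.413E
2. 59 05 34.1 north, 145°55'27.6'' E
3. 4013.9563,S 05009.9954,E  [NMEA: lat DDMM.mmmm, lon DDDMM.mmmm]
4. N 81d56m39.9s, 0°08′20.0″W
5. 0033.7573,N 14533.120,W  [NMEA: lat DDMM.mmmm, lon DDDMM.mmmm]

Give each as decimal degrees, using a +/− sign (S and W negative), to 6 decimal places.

1. 10.227067, 136.490217
2. 59.092806, 145.924333
3. -40.232605, 50.166590
4. 81.944417, -0.138889
5. 0.562622, -145.552000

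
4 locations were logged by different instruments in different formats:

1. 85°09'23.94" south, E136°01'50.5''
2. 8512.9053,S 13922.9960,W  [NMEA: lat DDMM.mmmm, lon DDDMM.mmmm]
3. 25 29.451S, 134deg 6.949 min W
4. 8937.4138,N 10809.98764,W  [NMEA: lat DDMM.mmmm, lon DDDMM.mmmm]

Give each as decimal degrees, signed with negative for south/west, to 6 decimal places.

1. -85.156650, 136.030694
2. -85.215088, -139.383267
3. -25.490850, -134.115817
4. 89.623563, -108.166461

Point 1:
  φ: 85° + 9/60 + 23.94/3600 = 85 + 0.150000 + 0.006650 = 85.1566500
  S ⇒ negate
  λ: 136° + 1/60 + 50.5/3600 = 136 + 0.016667 + 0.014028 = 136.0306944
  E ⇒ keep positive
Point 2:
  Lat: split at 2 digits → 85° and 12.9053′; 85 + 12.9053/60 = 85.2150883
  S → negative
  λ: split at 3 digits → 139° and 22.996′; 139 + 22.996/60 = 139.3832667
  W ⇒ negate
Point 3:
  Latitude: 25 + 29.451/60 = 25.4908500
  S → negative
  Longitude: 6.949′ = 0.115817°; total 134.1158167
  W → negative
Point 4:
  Latitude: degrees = first 2 digits = 89, minutes = 37.4138; 89 + 37.4138/60 = 89.6235633
  N → positive
  λ: degrees = first 3 digits = 108, minutes = 9.98764; 108 + 9.98764/60 = 108.1664607
  W ⇒ negate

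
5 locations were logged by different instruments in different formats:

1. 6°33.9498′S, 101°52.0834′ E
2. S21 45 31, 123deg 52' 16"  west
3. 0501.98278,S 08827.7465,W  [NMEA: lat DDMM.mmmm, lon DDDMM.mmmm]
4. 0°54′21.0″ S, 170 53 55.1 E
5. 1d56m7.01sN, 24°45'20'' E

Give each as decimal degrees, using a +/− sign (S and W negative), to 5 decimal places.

Point 1:
  φ: 6 + 33.9498/60 = 6.565830
  S → negative
  Lon: 101 + 52.0834/60 = 101.868057
  E → positive
Point 2:
  Latitude: 21 + 45/60 + 31/3600 = 21.758611
  S ⇒ negate
  Longitude: 52′ + 16″ = 52.26667′; 123 + 52.26667/60 = 123.871111
  hemisphere W, so the sign is −
Point 3:
  Latitude: split at 2 digits → 05° and 1.98278′; 5 + 1.98278/60 = 5.033046
  S ⇒ negate
  Lon: split at 3 digits → 088° and 27.7465′; 88 + 27.7465/60 = 88.462442
  W ⇒ negate
Point 4:
  Latitude: 0° + 54/60 + 21/3600 = 0 + 0.900000 + 0.005833 = 0.905833
  S → negative
  Lon: 170° + 53/60 + 55.1/3600 = 170 + 0.883333 + 0.015306 = 170.898639
  E ⇒ keep positive
Point 5:
  Latitude: 56′ + 7.01″ = 56.11683′; 1 + 56.11683/60 = 1.935281
  N → positive
  Lon: 24° + 45/60 + 20/3600 = 24 + 0.750000 + 0.005556 = 24.755556
  E ⇒ keep positive

1. -6.56583, 101.86806
2. -21.75861, -123.87111
3. -5.03305, -88.46244
4. -0.90583, 170.89864
5. 1.93528, 24.75556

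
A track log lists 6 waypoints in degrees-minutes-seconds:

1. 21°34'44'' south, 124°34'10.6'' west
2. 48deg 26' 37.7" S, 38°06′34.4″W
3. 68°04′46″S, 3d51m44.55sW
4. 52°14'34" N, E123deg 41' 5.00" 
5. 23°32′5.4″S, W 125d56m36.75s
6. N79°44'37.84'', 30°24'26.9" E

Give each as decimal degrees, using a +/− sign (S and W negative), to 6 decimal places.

Point 1:
  φ: 21° + 34/60 + 44/3600 = 21 + 0.566667 + 0.012222 = 21.5788889
  S ⇒ negate
  Lon: 34′ + 10.6″ = 34.17667′; 124 + 34.17667/60 = 124.5696111
  hemisphere W, so the sign is −
Point 2:
  φ: 26′ + 37.7″ = 26.62833′; 48 + 26.62833/60 = 48.4438056
  S ⇒ negate
  Longitude: 38° + 6/60 + 34.4/3600 = 38 + 0.100000 + 0.009556 = 38.1095556
  W → negative
Point 3:
  Lat: 68° + 4/60 + 46/3600 = 68 + 0.066667 + 0.012778 = 68.0794444
  hemisphere S, so the sign is −
  λ: 3° + 51/60 + 44.55/3600 = 3 + 0.850000 + 0.012375 = 3.8623750
  W → negative
Point 4:
  Lat: 14′ + 34″ = 14.56667′; 52 + 14.56667/60 = 52.2427778
  N → positive
  Longitude: 123 + 41/60 + 5/3600 = 123.6847222
  E → positive
Point 5:
  φ: 23° + 32/60 + 5.4/3600 = 23 + 0.533333 + 0.001500 = 23.5348333
  S ⇒ negate
  Lon: 125° + 56/60 + 36.75/3600 = 125 + 0.933333 + 0.010208 = 125.9435417
  W ⇒ negate
Point 6:
  φ: 79° + 44/60 + 37.84/3600 = 79 + 0.733333 + 0.010511 = 79.7438444
  N ⇒ keep positive
  λ: 30° + 24/60 + 26.9/3600 = 30 + 0.400000 + 0.007472 = 30.4074722
  E → positive

1. -21.578889, -124.569611
2. -48.443806, -38.109556
3. -68.079444, -3.862375
4. 52.242778, 123.684722
5. -23.534833, -125.943542
6. 79.743844, 30.407472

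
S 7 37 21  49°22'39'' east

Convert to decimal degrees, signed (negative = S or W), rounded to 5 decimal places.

Latitude: 37′ + 21″ = 37.35000′; 7 + 37.35000/60 = 7.622500
hemisphere S, so the sign is −
λ: 49 + 22/60 + 39/3600 = 49.377500
E → positive

-7.62250, 49.37750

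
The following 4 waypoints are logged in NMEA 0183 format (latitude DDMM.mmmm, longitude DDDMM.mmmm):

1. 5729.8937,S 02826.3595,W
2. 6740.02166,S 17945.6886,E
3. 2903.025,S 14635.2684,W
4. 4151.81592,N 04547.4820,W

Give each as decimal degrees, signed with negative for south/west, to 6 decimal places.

Point 1:
  Latitude: split at 2 digits → 57° and 29.8937′; 57 + 29.8937/60 = 57.4982283
  S → negative
  Longitude: degrees = first 3 digits = 28, minutes = 26.3595; 28 + 26.3595/60 = 28.4393250
  hemisphere W, so the sign is −
Point 2:
  φ: degrees = first 2 digits = 67, minutes = 40.02166; 67 + 40.02166/60 = 67.6670277
  hemisphere S, so the sign is −
  Longitude: split at 3 digits → 179° and 45.6886′; 179 + 45.6886/60 = 179.7614767
  E ⇒ keep positive
Point 3:
  Latitude: split at 2 digits → 29° and 3.025′; 29 + 3.025/60 = 29.0504167
  S → negative
  λ: split at 3 digits → 146° and 35.2684′; 146 + 35.2684/60 = 146.5878067
  W ⇒ negate
Point 4:
  Lat: degrees = first 2 digits = 41, minutes = 51.81592; 41 + 51.81592/60 = 41.8635987
  N ⇒ keep positive
  Longitude: split at 3 digits → 045° and 47.482′; 45 + 47.482/60 = 45.7913667
  W → negative

1. -57.498228, -28.439325
2. -67.667028, 179.761477
3. -29.050417, -146.587807
4. 41.863599, -45.791367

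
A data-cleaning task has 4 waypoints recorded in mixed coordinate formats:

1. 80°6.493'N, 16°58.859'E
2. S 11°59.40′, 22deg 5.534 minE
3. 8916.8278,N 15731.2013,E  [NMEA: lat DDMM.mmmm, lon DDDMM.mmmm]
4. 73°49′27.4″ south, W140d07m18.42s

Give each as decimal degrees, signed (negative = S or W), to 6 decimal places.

1. 80.108217, 16.980983
2. -11.990000, 22.092233
3. 89.280463, 157.520022
4. -73.824278, -140.121783

Point 1:
  Latitude: 6.493′ = 0.108217°; total 80.1082167
  N → positive
  Longitude: 58.859′ = 0.980983°; total 16.9809833
  E → positive
Point 2:
  Lat: 59.4′ = 0.990000°; total 11.9900000
  S → negative
  λ: 22 + 5.534/60 = 22.0922333
  E ⇒ keep positive
Point 3:
  Lat: split at 2 digits → 89° and 16.8278′; 89 + 16.8278/60 = 89.2804633
  N → positive
  Lon: degrees = first 3 digits = 157, minutes = 31.2013; 157 + 31.2013/60 = 157.5200217
  E ⇒ keep positive
Point 4:
  φ: 73° + 49/60 + 27.4/3600 = 73 + 0.816667 + 0.007611 = 73.8242778
  hemisphere S, so the sign is −
  λ: 140 + 7/60 + 18.42/3600 = 140.1217833
  W → negative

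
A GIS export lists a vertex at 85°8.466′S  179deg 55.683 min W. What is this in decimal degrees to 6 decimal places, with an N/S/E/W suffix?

85.141100° S, 179.928050° W

Lat: 85 + 8.466/60 = 85.1411000
Lon: 55.683′ = 0.928050°; total 179.9280500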